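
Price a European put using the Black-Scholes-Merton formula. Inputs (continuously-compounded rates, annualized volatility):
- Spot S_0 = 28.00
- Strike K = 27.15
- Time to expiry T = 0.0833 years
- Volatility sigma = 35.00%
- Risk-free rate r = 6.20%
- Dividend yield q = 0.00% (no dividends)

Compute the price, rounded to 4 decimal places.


d1 = (ln(S/K) + (r - q + 0.5*sigma^2) * T) / (sigma * sqrt(T)) = 0.40680836
d2 = d1 - sigma * sqrt(T) = 0.30579227
exp(-rT) = 0.99484871; exp(-qT) = 1.00000000
P = K * exp(-rT) * N(-d2) - S_0 * exp(-qT) * N(-d1)
N(-d1) = 0.34207437; N(-d2) = 0.37988141
P = 27.1500 * 0.99484871 * 0.37988141 - 28.0000 * 1.00000000 * 0.34207437 = 0.6826

Answer: Price = 0.6826


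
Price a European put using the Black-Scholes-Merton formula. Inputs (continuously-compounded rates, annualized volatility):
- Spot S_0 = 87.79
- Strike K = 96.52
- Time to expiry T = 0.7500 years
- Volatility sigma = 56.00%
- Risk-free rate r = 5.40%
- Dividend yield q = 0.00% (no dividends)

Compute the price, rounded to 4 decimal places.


d1 = (ln(S/K) + (r - q + 0.5*sigma^2) * T) / (sigma * sqrt(T)) = 0.13051695
d2 = d1 - sigma * sqrt(T) = -0.35445727
exp(-rT) = 0.96030916; exp(-qT) = 1.00000000
P = K * exp(-rT) * N(-d2) - S_0 * exp(-qT) * N(-d1)
N(-d1) = 0.44807872; N(-d2) = 0.63850189
P = 96.5200 * 0.96030916 * 0.63850189 - 87.7900 * 1.00000000 * 0.44807872 = 19.8453

Answer: Price = 19.8453


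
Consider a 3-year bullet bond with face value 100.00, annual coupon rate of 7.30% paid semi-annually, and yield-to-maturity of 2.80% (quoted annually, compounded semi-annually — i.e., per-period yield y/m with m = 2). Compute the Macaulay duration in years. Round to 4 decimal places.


Coupon per period c = face * coupon_rate / m = 3.650000
Periods per year m = 2; per-period yield y/m = 0.014000
Number of cashflows N = 6
Cashflows (t years, CF_t, discount factor 1/(1+y/m)^(m*t), PV):
  t = 0.5000: CF_t = 3.650000, DF = 0.986193, PV = 3.599606
  t = 1.0000: CF_t = 3.650000, DF = 0.972577, PV = 3.549907
  t = 1.5000: CF_t = 3.650000, DF = 0.959149, PV = 3.500894
  t = 2.0000: CF_t = 3.650000, DF = 0.945906, PV = 3.452558
  t = 2.5000: CF_t = 3.650000, DF = 0.932847, PV = 3.404890
  t = 3.0000: CF_t = 103.650000, DF = 0.919967, PV = 95.354584
Price P = sum_t PV_t = 112.862439
Macaulay numerator sum_t t * PV_t:
  t * PV_t at t = 0.5000: 1.799803
  t * PV_t at t = 1.0000: 3.549907
  t * PV_t at t = 1.5000: 5.251341
  t * PV_t at t = 2.0000: 6.905117
  t * PV_t at t = 2.5000: 8.512225
  t * PV_t at t = 3.0000: 286.063752
Macaulay duration D = (sum_t t * PV_t) / P = 312.082146 / 112.862439 = 2.765155

Answer: Macaulay duration = 2.7652 years


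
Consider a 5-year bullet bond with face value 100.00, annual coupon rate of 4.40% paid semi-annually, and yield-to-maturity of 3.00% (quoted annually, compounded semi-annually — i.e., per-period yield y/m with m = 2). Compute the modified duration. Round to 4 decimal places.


Coupon per period c = face * coupon_rate / m = 2.200000
Periods per year m = 2; per-period yield y/m = 0.015000
Number of cashflows N = 10
Cashflows (t years, CF_t, discount factor 1/(1+y/m)^(m*t), PV):
  t = 0.5000: CF_t = 2.200000, DF = 0.985222, PV = 2.167488
  t = 1.0000: CF_t = 2.200000, DF = 0.970662, PV = 2.135456
  t = 1.5000: CF_t = 2.200000, DF = 0.956317, PV = 2.103897
  t = 2.0000: CF_t = 2.200000, DF = 0.942184, PV = 2.072805
  t = 2.5000: CF_t = 2.200000, DF = 0.928260, PV = 2.042173
  t = 3.0000: CF_t = 2.200000, DF = 0.914542, PV = 2.011993
  t = 3.5000: CF_t = 2.200000, DF = 0.901027, PV = 1.982259
  t = 4.0000: CF_t = 2.200000, DF = 0.887711, PV = 1.952964
  t = 4.5000: CF_t = 2.200000, DF = 0.874592, PV = 1.924103
  t = 5.0000: CF_t = 102.200000, DF = 0.861667, PV = 88.062391
Price P = sum_t PV_t = 106.455529
First compute Macaulay numerator sum_t t * PV_t:
  t * PV_t at t = 0.5000: 1.083744
  t * PV_t at t = 1.0000: 2.135456
  t * PV_t at t = 1.5000: 3.155846
  t * PV_t at t = 2.0000: 4.145611
  t * PV_t at t = 2.5000: 5.105432
  t * PV_t at t = 3.0000: 6.035978
  t * PV_t at t = 3.5000: 6.937906
  t * PV_t at t = 4.0000: 7.811858
  t * PV_t at t = 4.5000: 8.658463
  t * PV_t at t = 5.0000: 440.311955
Macaulay duration D = 485.382249 / 106.455529 = 4.559484
Modified duration = D / (1 + y/m) = 4.559484 / (1 + 0.015000) = 4.492102

Answer: Modified duration = 4.4921


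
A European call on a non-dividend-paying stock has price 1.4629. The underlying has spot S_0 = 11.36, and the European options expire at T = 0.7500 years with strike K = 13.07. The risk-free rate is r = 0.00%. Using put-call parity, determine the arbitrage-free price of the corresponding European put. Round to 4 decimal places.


Answer: Put price = 3.1729

Derivation:
Put-call parity: C - P = S_0 * exp(-qT) - K * exp(-rT).
S_0 * exp(-qT) = 11.3600 * 1.00000000 = 11.36000000
K * exp(-rT) = 13.0700 * 1.00000000 = 13.07000000
P = C - S*exp(-qT) + K*exp(-rT)
P = 1.4629 - 11.36000000 + 13.07000000 = 3.1729


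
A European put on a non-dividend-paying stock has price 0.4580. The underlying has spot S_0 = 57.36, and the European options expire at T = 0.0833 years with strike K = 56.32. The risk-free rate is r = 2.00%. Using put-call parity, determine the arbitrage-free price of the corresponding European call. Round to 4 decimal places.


Put-call parity: C - P = S_0 * exp(-qT) - K * exp(-rT).
S_0 * exp(-qT) = 57.3600 * 1.00000000 = 57.36000000
K * exp(-rT) = 56.3200 * 0.99833539 = 56.22624900
C = P + S*exp(-qT) - K*exp(-rT)
C = 0.4580 + 57.36000000 - 56.22624900 = 1.5918

Answer: Call price = 1.5918


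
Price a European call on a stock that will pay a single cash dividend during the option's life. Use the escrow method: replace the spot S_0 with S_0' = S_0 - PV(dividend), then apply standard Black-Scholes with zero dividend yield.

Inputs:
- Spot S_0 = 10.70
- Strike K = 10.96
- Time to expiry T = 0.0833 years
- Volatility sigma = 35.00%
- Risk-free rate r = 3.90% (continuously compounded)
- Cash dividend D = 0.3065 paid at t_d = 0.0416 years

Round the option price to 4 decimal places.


PV(D) = D * exp(-r * t_d) = 0.3065 * 0.99837892 = 0.30600314
S_0' = S_0 - PV(D) = 10.7000 - 0.30600314 = 10.39399686
d1 = (ln(S_0'/K) + (r + sigma^2/2)*T) / (sigma*sqrt(T)) = -0.44223690
d2 = d1 - sigma*sqrt(T) = -0.54325299
exp(-rT) = 0.99675657
N(d1) = 0.32915889; N(d2) = 0.29347781
C = S_0' * N(d1) - K * exp(-rT) * N(d2) = 10.39399686 * 0.32915889 - 10.9600 * 0.99675657 * 0.29347781 = 0.2152

Answer: Price = 0.2152


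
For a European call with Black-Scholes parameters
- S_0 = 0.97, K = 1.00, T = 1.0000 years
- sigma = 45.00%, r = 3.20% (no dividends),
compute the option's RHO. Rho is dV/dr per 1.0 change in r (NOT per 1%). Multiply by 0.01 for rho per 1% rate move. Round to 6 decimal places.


Answer: Rho = 0.399337

Derivation:
d1 = 0.2284239834; d2 = -0.2215760166
phi(d1) = 0.3886689635; exp(-qT) = 1.0000000000; exp(-rT) = 0.9685065821
N(d2) = 0.4123219772
Rho = K*T*exp(-rT)*N(d2) = 1.0000 * 1.0000 * 0.9685065821 * 0.4123219772 = 0.399337


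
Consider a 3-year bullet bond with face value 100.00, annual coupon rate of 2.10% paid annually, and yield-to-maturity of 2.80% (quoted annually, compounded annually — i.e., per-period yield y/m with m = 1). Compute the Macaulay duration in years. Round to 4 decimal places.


Coupon per period c = face * coupon_rate / m = 2.100000
Periods per year m = 1; per-period yield y/m = 0.028000
Number of cashflows N = 3
Cashflows (t years, CF_t, discount factor 1/(1+y/m)^(m*t), PV):
  t = 1.0000: CF_t = 2.100000, DF = 0.972763, PV = 2.042802
  t = 2.0000: CF_t = 2.100000, DF = 0.946267, PV = 1.987161
  t = 3.0000: CF_t = 102.100000, DF = 0.920493, PV = 93.982371
Price P = sum_t PV_t = 98.012334
Macaulay numerator sum_t t * PV_t:
  t * PV_t at t = 1.0000: 2.042802
  t * PV_t at t = 2.0000: 3.974322
  t * PV_t at t = 3.0000: 281.947114
Macaulay duration D = (sum_t t * PV_t) / P = 287.964237 / 98.012334 = 2.938041

Answer: Macaulay duration = 2.9380 years


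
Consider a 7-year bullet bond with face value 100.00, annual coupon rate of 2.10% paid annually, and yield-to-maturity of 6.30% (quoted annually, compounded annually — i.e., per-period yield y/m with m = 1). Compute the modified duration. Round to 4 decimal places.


Answer: Modified duration = 6.1243

Derivation:
Coupon per period c = face * coupon_rate / m = 2.100000
Periods per year m = 1; per-period yield y/m = 0.063000
Number of cashflows N = 7
Cashflows (t years, CF_t, discount factor 1/(1+y/m)^(m*t), PV):
  t = 1.0000: CF_t = 2.100000, DF = 0.940734, PV = 1.975541
  t = 2.0000: CF_t = 2.100000, DF = 0.884980, PV = 1.858458
  t = 3.0000: CF_t = 2.100000, DF = 0.832531, PV = 1.748314
  t = 4.0000: CF_t = 2.100000, DF = 0.783190, PV = 1.644698
  t = 5.0000: CF_t = 2.100000, DF = 0.736773, PV = 1.547223
  t = 6.0000: CF_t = 2.100000, DF = 0.693107, PV = 1.455525
  t = 7.0000: CF_t = 102.100000, DF = 0.652029, PV = 66.572197
Price P = sum_t PV_t = 76.801957
First compute Macaulay numerator sum_t t * PV_t:
  t * PV_t at t = 1.0000: 1.975541
  t * PV_t at t = 2.0000: 3.716916
  t * PV_t at t = 3.0000: 5.244943
  t * PV_t at t = 4.0000: 6.578793
  t * PV_t at t = 5.0000: 7.736116
  t * PV_t at t = 6.0000: 8.733151
  t * PV_t at t = 7.0000: 466.005380
Macaulay duration D = 499.990840 / 76.801957 = 6.510132
Modified duration = D / (1 + y/m) = 6.510132 / (1 + 0.063000) = 6.124301


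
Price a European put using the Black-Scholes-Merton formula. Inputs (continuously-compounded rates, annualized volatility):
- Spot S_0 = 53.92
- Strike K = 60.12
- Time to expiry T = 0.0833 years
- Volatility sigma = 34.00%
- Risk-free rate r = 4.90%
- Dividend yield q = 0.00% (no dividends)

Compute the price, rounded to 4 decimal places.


d1 = (ln(S/K) + (r - q + 0.5*sigma^2) * T) / (sigma * sqrt(T)) = -1.01849328
d2 = d1 - sigma * sqrt(T) = -1.11662320
exp(-rT) = 0.99592662; exp(-qT) = 1.00000000
P = K * exp(-rT) * N(-d2) - S_0 * exp(-qT) * N(-d1)
N(-d1) = 0.84577820; N(-d2) = 0.86792227
P = 60.1200 * 0.99592662 * 0.86792227 - 53.9200 * 1.00000000 * 0.84577820 = 6.3626

Answer: Price = 6.3626


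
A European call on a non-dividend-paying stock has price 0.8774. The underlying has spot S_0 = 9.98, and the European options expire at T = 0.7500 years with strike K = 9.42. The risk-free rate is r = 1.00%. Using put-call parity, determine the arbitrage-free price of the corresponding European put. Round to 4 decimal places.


Answer: Put price = 0.2470

Derivation:
Put-call parity: C - P = S_0 * exp(-qT) - K * exp(-rT).
S_0 * exp(-qT) = 9.9800 * 1.00000000 = 9.98000000
K * exp(-rT) = 9.4200 * 0.99252805 = 9.34961428
P = C - S*exp(-qT) + K*exp(-rT)
P = 0.8774 - 9.98000000 + 9.34961428 = 0.2470


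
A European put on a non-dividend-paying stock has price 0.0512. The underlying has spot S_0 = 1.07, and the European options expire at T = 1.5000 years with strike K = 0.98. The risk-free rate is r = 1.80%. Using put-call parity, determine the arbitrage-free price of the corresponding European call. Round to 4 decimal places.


Put-call parity: C - P = S_0 * exp(-qT) - K * exp(-rT).
S_0 * exp(-qT) = 1.0700 * 1.00000000 = 1.07000000
K * exp(-rT) = 0.9800 * 0.97336124 = 0.95389402
C = P + S*exp(-qT) - K*exp(-rT)
C = 0.0512 + 1.07000000 - 0.95389402 = 0.1673

Answer: Call price = 0.1673


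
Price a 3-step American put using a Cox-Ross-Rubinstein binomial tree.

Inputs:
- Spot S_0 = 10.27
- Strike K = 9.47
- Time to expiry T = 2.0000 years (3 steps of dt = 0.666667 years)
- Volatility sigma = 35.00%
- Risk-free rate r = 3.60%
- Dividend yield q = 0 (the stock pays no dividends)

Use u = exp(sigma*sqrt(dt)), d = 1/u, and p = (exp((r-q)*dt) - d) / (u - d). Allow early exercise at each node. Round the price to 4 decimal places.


Answer: Price = V(0,0) = 1.4093

Derivation:
dt = T/N = 0.666667
u = exp(sigma*sqrt(dt)) = 1.330791; d = 1/u = 0.751433
p = (exp((r-q)*dt) - d) / (u - d) = 0.470965
Discount per step: exp(-r*dt) = 0.976286
Stock lattice S(k, i) with i counting down-moves:
  k=0: S(0,0) = 10.2700
  k=1: S(1,0) = 13.6672; S(1,1) = 7.7172
  k=2: S(2,0) = 18.1882; S(2,1) = 10.2700; S(2,2) = 5.7990
  k=3: S(3,0) = 24.2047; S(3,1) = 13.6672; S(3,2) = 7.7172; S(3,3) = 4.3575
Terminal payoffs V(N, i) = max(K - S_T, 0):
  V(3,0) = 0.000000; V(3,1) = 0.000000; V(3,2) = 1.752788; V(3,3) = 5.112469
Backward induction: V(k, i) = exp(-r*dt) * [p * V(k+1, i) + (1-p) * V(k+1, i+1)]; then take max(V_cont, immediate exercise) for American.
  V(2,0) = exp(-r*dt) * [p*0.000000 + (1-p)*0.000000] = 0.000000; exercise = 0.000000; V(2,0) = max -> 0.000000
  V(2,1) = exp(-r*dt) * [p*0.000000 + (1-p)*1.752788] = 0.905296; exercise = 0.000000; V(2,1) = max -> 0.905296
  V(2,2) = exp(-r*dt) * [p*1.752788 + (1-p)*5.112469] = 3.446461; exercise = 3.671035; V(2,2) = max -> 3.671035
  V(1,0) = exp(-r*dt) * [p*0.000000 + (1-p)*0.905296] = 0.467576; exercise = 0.000000; V(1,0) = max -> 0.467576
  V(1,1) = exp(-r*dt) * [p*0.905296 + (1-p)*3.671035] = 2.312302; exercise = 1.752788; V(1,1) = max -> 2.312302
  V(0,0) = exp(-r*dt) * [p*0.467576 + (1-p)*2.312302] = 1.409269; exercise = 0.000000; V(0,0) = max -> 1.409269


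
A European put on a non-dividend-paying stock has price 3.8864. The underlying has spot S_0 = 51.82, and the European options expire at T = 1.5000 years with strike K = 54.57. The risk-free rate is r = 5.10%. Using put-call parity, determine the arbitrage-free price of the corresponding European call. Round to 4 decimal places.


Put-call parity: C - P = S_0 * exp(-qT) - K * exp(-rT).
S_0 * exp(-qT) = 51.8200 * 1.00000000 = 51.82000000
K * exp(-rT) = 54.5700 * 0.92635291 = 50.55107853
C = P + S*exp(-qT) - K*exp(-rT)
C = 3.8864 + 51.82000000 - 50.55107853 = 5.1553

Answer: Call price = 5.1553


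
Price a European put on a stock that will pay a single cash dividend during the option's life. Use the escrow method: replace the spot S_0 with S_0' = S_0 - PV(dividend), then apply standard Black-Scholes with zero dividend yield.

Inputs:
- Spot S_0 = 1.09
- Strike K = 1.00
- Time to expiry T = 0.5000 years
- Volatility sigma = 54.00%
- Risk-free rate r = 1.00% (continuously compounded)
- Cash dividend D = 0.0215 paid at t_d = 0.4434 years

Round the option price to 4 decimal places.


Answer: Price = 0.1221

Derivation:
PV(D) = D * exp(-r * t_d) = 0.0215 * 0.99557582 = 0.02140488
S_0' = S_0 - PV(D) = 1.0900 - 0.02140488 = 1.06859512
d1 = (ln(S_0'/K) + (r + sigma^2/2)*T) / (sigma*sqrt(T)) = 0.37776476
d2 = d1 - sigma*sqrt(T) = -0.00407290
exp(-rT) = 0.99501248
N(-d1) = 0.35280268; N(-d2) = 0.50162485
P = K * exp(-rT) * N(-d2) - S_0' * N(-d1) = 1.0000 * 0.99501248 * 0.50162485 - 1.06859512 * 0.35280268 = 0.1221


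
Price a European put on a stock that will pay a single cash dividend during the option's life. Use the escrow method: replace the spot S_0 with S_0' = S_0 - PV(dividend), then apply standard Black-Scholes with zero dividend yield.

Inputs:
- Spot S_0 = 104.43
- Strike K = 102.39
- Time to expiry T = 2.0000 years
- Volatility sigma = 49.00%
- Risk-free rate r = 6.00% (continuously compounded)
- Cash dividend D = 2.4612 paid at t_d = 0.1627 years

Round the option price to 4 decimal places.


Answer: Price = 20.8875

Derivation:
PV(D) = D * exp(-r * t_d) = 2.4612 * 0.99028549 = 2.43729066
S_0' = S_0 - PV(D) = 104.4300 - 2.43729066 = 101.99270934
d1 = (ln(S_0'/K) + (r + sigma^2/2)*T) / (sigma*sqrt(T)) = 0.51404106
d2 = d1 - sigma*sqrt(T) = -0.17892358
exp(-rT) = 0.88692044
N(-d1) = 0.30361164; N(-d2) = 0.57100115
P = K * exp(-rT) * N(-d2) - S_0' * N(-d1) = 102.3900 * 0.88692044 * 0.57100115 - 101.99270934 * 0.30361164 = 20.8875


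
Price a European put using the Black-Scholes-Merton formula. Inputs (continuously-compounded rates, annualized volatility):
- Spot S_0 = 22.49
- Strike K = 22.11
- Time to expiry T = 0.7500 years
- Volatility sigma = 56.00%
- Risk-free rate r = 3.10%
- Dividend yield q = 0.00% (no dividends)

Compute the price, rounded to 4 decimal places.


d1 = (ln(S/K) + (r - q + 0.5*sigma^2) * T) / (sigma * sqrt(T)) = 0.32556528
d2 = d1 - sigma * sqrt(T) = -0.15940894
exp(-rT) = 0.97701820; exp(-qT) = 1.00000000
P = K * exp(-rT) * N(-d2) - S_0 * exp(-qT) * N(-d1)
N(-d1) = 0.37237664; N(-d2) = 0.56332665
P = 22.1100 * 0.97701820 * 0.56332665 - 22.4900 * 1.00000000 * 0.37237664 = 3.7942

Answer: Price = 3.7942


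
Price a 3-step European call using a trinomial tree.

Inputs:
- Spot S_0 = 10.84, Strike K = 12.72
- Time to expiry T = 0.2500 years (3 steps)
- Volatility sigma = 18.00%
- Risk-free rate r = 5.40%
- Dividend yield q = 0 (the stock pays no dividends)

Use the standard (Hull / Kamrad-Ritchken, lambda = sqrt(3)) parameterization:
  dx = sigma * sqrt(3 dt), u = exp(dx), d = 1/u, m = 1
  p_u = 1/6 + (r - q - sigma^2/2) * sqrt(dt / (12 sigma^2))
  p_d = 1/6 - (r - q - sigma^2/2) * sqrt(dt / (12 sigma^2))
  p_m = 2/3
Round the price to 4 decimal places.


Answer: Price = V(0,0) = 0.0264

Derivation:
dt = T/N = 0.083333; dx = sigma*sqrt(3*dt) = 0.090000
u = exp(dx) = 1.094174; d = 1/u = 0.913931
p_u = 0.184167, p_m = 0.666667, p_d = 0.149167
Discount per step: exp(-r*dt) = 0.995510
Stock lattice S(k, j) with j the centered position index:
  k=0: S(0,+0) = 10.8400
  k=1: S(1,-1) = 9.9070; S(1,+0) = 10.8400; S(1,+1) = 11.8608
  k=2: S(2,-2) = 9.0543; S(2,-1) = 9.9070; S(2,+0) = 10.8400; S(2,+1) = 11.8608; S(2,+2) = 12.9778
  k=3: S(3,-3) = 8.2750; S(3,-2) = 9.0543; S(3,-1) = 9.9070; S(3,+0) = 10.8400; S(3,+1) = 11.8608; S(3,+2) = 12.9778; S(3,+3) = 14.2000
Terminal payoffs V(N, j) = max(S_T - K, 0):
  V(3,-3) = 0.000000; V(3,-2) = 0.000000; V(3,-1) = 0.000000; V(3,+0) = 0.000000; V(3,+1) = 0.000000; V(3,+2) = 0.257836; V(3,+3) = 1.480015
Backward induction: V(k, j) = exp(-r*dt) * [p_u * V(k+1, j+1) + p_m * V(k+1, j) + p_d * V(k+1, j-1)]
  V(2,-2) = exp(-r*dt) * [p_u*0.000000 + p_m*0.000000 + p_d*0.000000] = 0.000000
  V(2,-1) = exp(-r*dt) * [p_u*0.000000 + p_m*0.000000 + p_d*0.000000] = 0.000000
  V(2,+0) = exp(-r*dt) * [p_u*0.000000 + p_m*0.000000 + p_d*0.000000] = 0.000000
  V(2,+1) = exp(-r*dt) * [p_u*0.257836 + p_m*0.000000 + p_d*0.000000] = 0.047272
  V(2,+2) = exp(-r*dt) * [p_u*1.480015 + p_m*0.257836 + p_d*0.000000] = 0.442465
  V(1,-1) = exp(-r*dt) * [p_u*0.000000 + p_m*0.000000 + p_d*0.000000] = 0.000000
  V(1,+0) = exp(-r*dt) * [p_u*0.047272 + p_m*0.000000 + p_d*0.000000] = 0.008667
  V(1,+1) = exp(-r*dt) * [p_u*0.442465 + p_m*0.047272 + p_d*0.000000] = 0.112494
  V(0,+0) = exp(-r*dt) * [p_u*0.112494 + p_m*0.008667 + p_d*0.000000] = 0.026377


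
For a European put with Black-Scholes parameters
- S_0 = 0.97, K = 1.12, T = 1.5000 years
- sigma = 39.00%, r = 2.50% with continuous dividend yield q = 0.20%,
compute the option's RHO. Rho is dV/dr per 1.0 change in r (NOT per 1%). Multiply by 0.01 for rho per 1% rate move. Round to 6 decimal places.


Answer: Rho = -1.100313

Derivation:
d1 = 0.0100221966; d2 = -0.4676283033
phi(d1) = 0.3989222451; exp(-qT) = 0.9970044955; exp(-rT) = 0.9631944177
N(-d2) = 0.6799747895
Rho = -K*T*exp(-rT)*N(-d2) = -1.1200 * 1.5000 * 0.9631944177 * 0.6799747895 = -1.100313


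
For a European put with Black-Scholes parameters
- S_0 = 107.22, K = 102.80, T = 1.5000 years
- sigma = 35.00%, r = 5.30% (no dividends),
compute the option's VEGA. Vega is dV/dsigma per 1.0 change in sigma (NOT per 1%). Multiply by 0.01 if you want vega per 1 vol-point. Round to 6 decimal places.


Answer: Vega = 46.278408

Derivation:
d1 = 0.4979986336; d2 = 0.0693379287
phi(d1) = 0.3524171031; exp(-qT) = 1.0000000000; exp(-rT) = 0.9235780200
Vega = S * exp(-qT) * phi(d1) * sqrt(T) = 107.2200 * 1.0000000000 * 0.3524171031 * 1.2247448714 = 46.278408


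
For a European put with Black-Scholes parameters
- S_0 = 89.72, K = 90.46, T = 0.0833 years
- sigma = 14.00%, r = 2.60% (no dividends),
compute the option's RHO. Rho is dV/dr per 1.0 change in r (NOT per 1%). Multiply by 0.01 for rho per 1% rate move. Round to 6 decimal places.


Answer: Rho = -4.266674

Derivation:
d1 = -0.1294822070; d2 = -0.1698886421
phi(d1) = 0.3956119968; exp(-qT) = 1.0000000000; exp(-rT) = 0.9978365437
N(-d2) = 0.5674511432
Rho = -K*T*exp(-rT)*N(-d2) = -90.4600 * 0.0833 * 0.9978365437 * 0.5674511432 = -4.266674


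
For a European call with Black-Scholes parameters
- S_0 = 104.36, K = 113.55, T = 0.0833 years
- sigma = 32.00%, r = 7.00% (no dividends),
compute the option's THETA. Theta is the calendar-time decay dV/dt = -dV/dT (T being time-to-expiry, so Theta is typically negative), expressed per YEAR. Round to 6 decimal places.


Answer: Theta = -18.160598

Derivation:
d1 = -0.8044911910; d2 = -0.8968487570
phi(d1) = 0.2886496611; exp(-qT) = 1.0000000000; exp(-rT) = 0.9941859673
Theta = -S*exp(-qT)*phi(d1)*sigma/(2*sqrt(T)) - r*K*exp(-rT)*N(d2) + q*S*exp(-qT)*N(d1)
N(d1) = 0.2105566774; N(d2) = 0.1848998134; sqrt(T) = 0.2886173938
Term 1 = -104.3600 * 1.0000000000 * 0.2886496611 * 0.3200 / (2 * 0.2886173938) = -16.6994667845
Term 2 = -0.0700 * 113.5500 * 0.9941859673 * 0.1848998134 = -1.4611314215
Term 3 = 0 (no dividend yield, q = 0)
Theta = -16.6994667845 + (-1.4611314215) + (0.0000000000) = -18.160598


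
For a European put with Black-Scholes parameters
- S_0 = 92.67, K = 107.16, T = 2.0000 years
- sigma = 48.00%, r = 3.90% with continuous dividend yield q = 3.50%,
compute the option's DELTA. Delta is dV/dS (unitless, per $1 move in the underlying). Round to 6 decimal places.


d1 = 0.1371812949; d2 = -0.5416412150
phi(d1) = 0.3952060964; exp(-qT) = 0.9323938199; exp(-rT) = 0.9249644265
N(-d1) = 0.4454437478
Delta = -exp(-qT) * N(-d1) = -0.9323938199 * 0.4454437478 = -0.415329

Answer: Delta = -0.415329


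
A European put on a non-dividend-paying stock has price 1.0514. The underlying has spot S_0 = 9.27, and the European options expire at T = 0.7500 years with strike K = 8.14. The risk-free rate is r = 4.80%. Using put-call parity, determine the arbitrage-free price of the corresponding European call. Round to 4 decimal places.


Answer: Call price = 2.4692

Derivation:
Put-call parity: C - P = S_0 * exp(-qT) - K * exp(-rT).
S_0 * exp(-qT) = 9.2700 * 1.00000000 = 9.27000000
K * exp(-rT) = 8.1400 * 0.96464029 = 7.85217199
C = P + S*exp(-qT) - K*exp(-rT)
C = 1.0514 + 9.27000000 - 7.85217199 = 2.4692


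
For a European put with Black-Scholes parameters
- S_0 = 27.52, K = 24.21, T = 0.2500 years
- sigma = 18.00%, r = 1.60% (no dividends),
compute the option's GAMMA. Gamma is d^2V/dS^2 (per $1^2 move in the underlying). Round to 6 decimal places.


Answer: Gamma = 0.051255

Derivation:
d1 = 1.5133026902; d2 = 1.4233026902
phi(d1) = 0.1269475780; exp(-qT) = 1.0000000000; exp(-rT) = 0.9960079893
Gamma = exp(-qT) * phi(d1) / (S * sigma * sqrt(T)) = 1.0000000000 * 0.1269475780 / (27.5200 * 0.1800 * 0.5000000000) = 0.051255


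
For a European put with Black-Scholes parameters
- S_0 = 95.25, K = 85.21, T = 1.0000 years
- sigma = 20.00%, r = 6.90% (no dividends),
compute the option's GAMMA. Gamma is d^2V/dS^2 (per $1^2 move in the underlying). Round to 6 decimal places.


Answer: Gamma = 0.012677

Derivation:
d1 = 1.0019310808; d2 = 0.8019310808
phi(d1) = 0.2415034601; exp(-qT) = 1.0000000000; exp(-rT) = 0.9333266801
Gamma = exp(-qT) * phi(d1) / (S * sigma * sqrt(T)) = 1.0000000000 * 0.2415034601 / (95.2500 * 0.2000 * 1.0000000000) = 0.012677


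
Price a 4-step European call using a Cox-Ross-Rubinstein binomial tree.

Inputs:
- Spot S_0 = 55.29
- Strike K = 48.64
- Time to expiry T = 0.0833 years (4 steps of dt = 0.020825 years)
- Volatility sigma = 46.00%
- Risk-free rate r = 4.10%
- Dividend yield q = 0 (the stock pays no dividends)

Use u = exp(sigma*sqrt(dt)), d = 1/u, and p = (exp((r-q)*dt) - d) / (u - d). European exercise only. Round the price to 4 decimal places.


dt = T/N = 0.020825
u = exp(sigma*sqrt(dt)) = 1.068635; d = 1/u = 0.935773
p = (exp((r-q)*dt) - d) / (u - d) = 0.489840
Discount per step: exp(-r*dt) = 0.999147
Stock lattice S(k, i) with i counting down-moves:
  k=0: S(0,0) = 55.2900
  k=1: S(1,0) = 59.0848; S(1,1) = 51.7389
  k=2: S(2,0) = 63.1401; S(2,1) = 55.2900; S(2,2) = 48.4159
  k=3: S(3,0) = 67.4737; S(3,1) = 59.0848; S(3,2) = 51.7389; S(3,3) = 45.3063
  k=4: S(4,0) = 72.1048; S(4,1) = 63.1401; S(4,2) = 55.2900; S(4,3) = 48.4159; S(4,4) = 42.3964
Terminal payoffs V(N, i) = max(S_T - K, 0):
  V(4,0) = 23.464760; V(4,1) = 14.500100; V(4,2) = 6.650000; V(4,3) = 0.000000; V(4,4) = 0.000000
Backward induction: V(k, i) = exp(-r*dt) * [p * V(k+1, i) + (1-p) * V(k+1, i+1)].
  V(3,0) = exp(-r*dt) * [p*23.464760 + (1-p)*14.500100] = 18.875224
  V(3,1) = exp(-r*dt) * [p*14.500100 + (1-p)*6.650000] = 10.486334
  V(3,2) = exp(-r*dt) * [p*6.650000 + (1-p)*0.000000] = 3.254654
  V(3,3) = exp(-r*dt) * [p*0.000000 + (1-p)*0.000000] = 0.000000
  V(2,0) = exp(-r*dt) * [p*18.875224 + (1-p)*10.486334] = 14.583089
  V(2,1) = exp(-r*dt) * [p*10.486334 + (1-p)*3.254654] = 6.791217
  V(2,2) = exp(-r*dt) * [p*3.254654 + (1-p)*0.000000] = 1.592898
  V(1,0) = exp(-r*dt) * [p*14.583089 + (1-p)*6.791217] = 10.598932
  V(1,1) = exp(-r*dt) * [p*6.791217 + (1-p)*1.592898] = 4.135709
  V(0,0) = exp(-r*dt) * [p*10.598932 + (1-p)*4.135709] = 7.295421

Answer: Price = V(0,0) = 7.2954


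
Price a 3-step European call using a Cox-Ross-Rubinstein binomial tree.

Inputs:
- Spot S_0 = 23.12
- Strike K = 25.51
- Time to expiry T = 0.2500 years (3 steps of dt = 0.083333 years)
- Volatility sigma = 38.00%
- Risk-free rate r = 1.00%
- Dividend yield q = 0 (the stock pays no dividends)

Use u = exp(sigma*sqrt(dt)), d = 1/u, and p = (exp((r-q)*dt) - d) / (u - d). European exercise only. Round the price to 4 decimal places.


dt = T/N = 0.083333
u = exp(sigma*sqrt(dt)) = 1.115939; d = 1/u = 0.896106
p = (exp((r-q)*dt) - d) / (u - d) = 0.476396
Discount per step: exp(-r*dt) = 0.999167
Stock lattice S(k, i) with i counting down-moves:
  k=0: S(0,0) = 23.1200
  k=1: S(1,0) = 25.8005; S(1,1) = 20.7180
  k=2: S(2,0) = 28.7918; S(2,1) = 23.1200; S(2,2) = 18.5655
  k=3: S(3,0) = 32.1299; S(3,1) = 25.8005; S(3,2) = 20.7180; S(3,3) = 16.6367
Terminal payoffs V(N, i) = max(S_T - K, 0):
  V(3,0) = 6.619920; V(3,1) = 0.290519; V(3,2) = 0.000000; V(3,3) = 0.000000
Backward induction: V(k, i) = exp(-r*dt) * [p * V(k+1, i) + (1-p) * V(k+1, i+1)].
  V(2,0) = exp(-r*dt) * [p*6.619920 + (1-p)*0.290519] = 3.303064
  V(2,1) = exp(-r*dt) * [p*0.290519 + (1-p)*0.000000] = 0.138287
  V(2,2) = exp(-r*dt) * [p*0.000000 + (1-p)*0.000000] = 0.000000
  V(1,0) = exp(-r*dt) * [p*3.303064 + (1-p)*0.138287] = 1.644602
  V(1,1) = exp(-r*dt) * [p*0.138287 + (1-p)*0.000000] = 0.065824
  V(0,0) = exp(-r*dt) * [p*1.644602 + (1-p)*0.065824] = 0.817266

Answer: Price = V(0,0) = 0.8173


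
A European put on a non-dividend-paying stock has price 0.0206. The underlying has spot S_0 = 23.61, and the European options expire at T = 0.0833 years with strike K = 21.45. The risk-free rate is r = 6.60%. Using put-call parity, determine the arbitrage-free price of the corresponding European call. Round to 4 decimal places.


Put-call parity: C - P = S_0 * exp(-qT) - K * exp(-rT).
S_0 * exp(-qT) = 23.6100 * 1.00000000 = 23.61000000
K * exp(-rT) = 21.4500 * 0.99451729 = 21.33239577
C = P + S*exp(-qT) - K*exp(-rT)
C = 0.0206 + 23.61000000 - 21.33239577 = 2.2982

Answer: Call price = 2.2982


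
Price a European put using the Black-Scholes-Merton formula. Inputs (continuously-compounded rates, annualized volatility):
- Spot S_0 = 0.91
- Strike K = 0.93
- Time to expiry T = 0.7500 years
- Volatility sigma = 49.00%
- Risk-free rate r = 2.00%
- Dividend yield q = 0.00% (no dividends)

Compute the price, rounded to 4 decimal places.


Answer: Price = 0.1565

Derivation:
d1 = (ln(S/K) + (r - q + 0.5*sigma^2) * T) / (sigma * sqrt(T)) = 0.19629323
d2 = d1 - sigma * sqrt(T) = -0.22805922
exp(-rT) = 0.98511194; exp(-qT) = 1.00000000
P = K * exp(-rT) * N(-d2) - S_0 * exp(-qT) * N(-d1)
N(-d1) = 0.42219033; N(-d2) = 0.59019990
P = 0.9300 * 0.98511194 * 0.59019990 - 0.9100 * 1.00000000 * 0.42219033 = 0.1565


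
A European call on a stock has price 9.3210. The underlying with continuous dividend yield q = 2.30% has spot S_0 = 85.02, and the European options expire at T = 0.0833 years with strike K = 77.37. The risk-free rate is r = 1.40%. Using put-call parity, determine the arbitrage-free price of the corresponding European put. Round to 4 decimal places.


Answer: Put price = 1.7436

Derivation:
Put-call parity: C - P = S_0 * exp(-qT) - K * exp(-rT).
S_0 * exp(-qT) = 85.0200 * 0.99808593 = 84.85726612
K * exp(-rT) = 77.3700 * 0.99883448 = 77.27982370
P = C - S*exp(-qT) + K*exp(-rT)
P = 9.3210 - 84.85726612 + 77.27982370 = 1.7436


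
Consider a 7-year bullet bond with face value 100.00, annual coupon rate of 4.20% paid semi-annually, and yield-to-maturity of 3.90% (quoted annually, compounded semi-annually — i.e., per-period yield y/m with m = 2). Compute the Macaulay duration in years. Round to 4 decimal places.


Answer: Macaulay duration = 6.1464 years

Derivation:
Coupon per period c = face * coupon_rate / m = 2.100000
Periods per year m = 2; per-period yield y/m = 0.019500
Number of cashflows N = 14
Cashflows (t years, CF_t, discount factor 1/(1+y/m)^(m*t), PV):
  t = 0.5000: CF_t = 2.100000, DF = 0.980873, PV = 2.059833
  t = 1.0000: CF_t = 2.100000, DF = 0.962112, PV = 2.020435
  t = 1.5000: CF_t = 2.100000, DF = 0.943709, PV = 1.981790
  t = 2.0000: CF_t = 2.100000, DF = 0.925659, PV = 1.943884
  t = 2.5000: CF_t = 2.100000, DF = 0.907954, PV = 1.906703
  t = 3.0000: CF_t = 2.100000, DF = 0.890588, PV = 1.870234
  t = 3.5000: CF_t = 2.100000, DF = 0.873553, PV = 1.834462
  t = 4.0000: CF_t = 2.100000, DF = 0.856845, PV = 1.799374
  t = 4.5000: CF_t = 2.100000, DF = 0.840456, PV = 1.764957
  t = 5.0000: CF_t = 2.100000, DF = 0.824380, PV = 1.731199
  t = 5.5000: CF_t = 2.100000, DF = 0.808613, PV = 1.698086
  t = 6.0000: CF_t = 2.100000, DF = 0.793146, PV = 1.665607
  t = 6.5000: CF_t = 2.100000, DF = 0.777976, PV = 1.633749
  t = 7.0000: CF_t = 102.100000, DF = 0.763095, PV = 77.912030
Price P = sum_t PV_t = 101.822344
Macaulay numerator sum_t t * PV_t:
  t * PV_t at t = 0.5000: 1.029917
  t * PV_t at t = 1.0000: 2.020435
  t * PV_t at t = 1.5000: 2.972685
  t * PV_t at t = 2.0000: 3.887768
  t * PV_t at t = 2.5000: 4.766759
  t * PV_t at t = 3.0000: 5.610702
  t * PV_t at t = 3.5000: 6.420616
  t * PV_t at t = 4.0000: 7.197496
  t * PV_t at t = 4.5000: 7.942308
  t * PV_t at t = 5.0000: 8.655995
  t * PV_t at t = 5.5000: 9.339475
  t * PV_t at t = 6.0000: 9.993642
  t * PV_t at t = 6.5000: 10.619368
  t * PV_t at t = 7.0000: 545.384211
Macaulay duration D = (sum_t t * PV_t) / P = 625.841375 / 101.822344 = 6.146405


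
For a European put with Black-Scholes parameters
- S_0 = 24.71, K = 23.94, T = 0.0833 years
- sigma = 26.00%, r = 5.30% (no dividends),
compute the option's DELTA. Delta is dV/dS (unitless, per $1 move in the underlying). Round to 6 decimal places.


Answer: Delta = -0.302151

Derivation:
d1 = 0.5182234696; d2 = 0.4431829472
phi(d1) = 0.3488140470; exp(-qT) = 1.0000000000; exp(-rT) = 0.9955948313
N(-d1) = 0.3021511808
Delta = -exp(-qT) * N(-d1) = -1.0000000000 * 0.3021511808 = -0.302151


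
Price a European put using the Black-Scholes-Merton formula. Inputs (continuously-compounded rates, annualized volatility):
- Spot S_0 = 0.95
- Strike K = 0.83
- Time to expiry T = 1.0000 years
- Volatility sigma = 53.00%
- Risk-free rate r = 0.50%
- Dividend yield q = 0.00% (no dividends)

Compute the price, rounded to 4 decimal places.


Answer: Price = 0.1298

Derivation:
d1 = (ln(S/K) + (r - q + 0.5*sigma^2) * T) / (sigma * sqrt(T)) = 0.52921940
d2 = d1 - sigma * sqrt(T) = -0.00078060
exp(-rT) = 0.99501248; exp(-qT) = 1.00000000
P = K * exp(-rT) * N(-d2) - S_0 * exp(-qT) * N(-d1)
N(-d1) = 0.29832663; N(-d2) = 0.50031141
P = 0.8300 * 0.99501248 * 0.50031141 - 0.9500 * 1.00000000 * 0.29832663 = 0.1298


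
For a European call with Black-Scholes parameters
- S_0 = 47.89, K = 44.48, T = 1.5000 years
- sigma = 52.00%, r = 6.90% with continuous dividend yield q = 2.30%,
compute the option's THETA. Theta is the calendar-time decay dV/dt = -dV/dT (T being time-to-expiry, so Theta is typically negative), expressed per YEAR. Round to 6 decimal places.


Answer: Theta = -3.909953

Derivation:
d1 = 0.5427614928; d2 = -0.0941058404
phi(d1) = 0.3443028771; exp(-qT) = 0.9660883397; exp(-rT) = 0.9016760227
Theta = -S*exp(-qT)*phi(d1)*sigma/(2*sqrt(T)) - r*K*exp(-rT)*N(d2) + q*S*exp(-qT)*N(d1)
N(d1) = 0.7063529854; N(d2) = 0.4625125405; sqrt(T) = 1.2247448714
Term 1 = -47.8900 * 0.9660883397 * 0.3443028771 * 0.5200 / (2 * 1.2247448714) = -3.3816608348
Term 2 = -0.0690 * 44.4800 * 0.9016760227 * 0.4625125405 = -1.2799349646
Term 3 = 0.0230 * 47.8900 * 0.9660883397 * 0.7063529854 = 0.7516424483
Theta = -3.3816608348 + (-1.2799349646) + (0.7516424483) = -3.909953


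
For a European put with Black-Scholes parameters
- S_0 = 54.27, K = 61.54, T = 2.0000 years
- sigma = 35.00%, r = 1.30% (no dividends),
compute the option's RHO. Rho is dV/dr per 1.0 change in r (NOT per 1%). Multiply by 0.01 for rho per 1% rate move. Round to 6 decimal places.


d1 = 0.0460310719; d2 = -0.4489436749
phi(d1) = 0.3985198529; exp(-qT) = 1.0000000000; exp(-rT) = 0.9743350896
N(-d2) = 0.6732638556
Rho = -K*T*exp(-rT)*N(-d2) = -61.5400 * 2.0000 * 0.9743350896 * 0.6732638556 = -80.738584

Answer: Rho = -80.738584


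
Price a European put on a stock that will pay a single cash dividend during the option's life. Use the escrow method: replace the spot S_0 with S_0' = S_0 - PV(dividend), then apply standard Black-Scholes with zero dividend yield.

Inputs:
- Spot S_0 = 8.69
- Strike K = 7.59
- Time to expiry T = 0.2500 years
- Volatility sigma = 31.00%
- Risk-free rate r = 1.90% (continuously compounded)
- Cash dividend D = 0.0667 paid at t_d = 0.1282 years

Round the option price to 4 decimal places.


Answer: Price = 0.1363

Derivation:
PV(D) = D * exp(-r * t_d) = 0.0667 * 0.99756716 = 0.06653773
S_0' = S_0 - PV(D) = 8.6900 - 0.06653773 = 8.62346227
d1 = (ln(S_0'/K) + (r + sigma^2/2)*T) / (sigma*sqrt(T)) = 0.93172625
d2 = d1 - sigma*sqrt(T) = 0.77672625
exp(-rT) = 0.99526126
N(-d1) = 0.17573901; N(-d2) = 0.21866015
P = K * exp(-rT) * N(-d2) - S_0' * N(-d1) = 7.5900 * 0.99526126 * 0.21866015 - 8.62346227 * 0.17573901 = 0.1363


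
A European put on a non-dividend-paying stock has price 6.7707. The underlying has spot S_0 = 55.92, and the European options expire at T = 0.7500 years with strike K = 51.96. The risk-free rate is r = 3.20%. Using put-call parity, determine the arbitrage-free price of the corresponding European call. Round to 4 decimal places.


Put-call parity: C - P = S_0 * exp(-qT) - K * exp(-rT).
S_0 * exp(-qT) = 55.9200 * 1.00000000 = 55.92000000
K * exp(-rT) = 51.9600 * 0.97628571 = 50.72780548
C = P + S*exp(-qT) - K*exp(-rT)
C = 6.7707 + 55.92000000 - 50.72780548 = 11.9629

Answer: Call price = 11.9629


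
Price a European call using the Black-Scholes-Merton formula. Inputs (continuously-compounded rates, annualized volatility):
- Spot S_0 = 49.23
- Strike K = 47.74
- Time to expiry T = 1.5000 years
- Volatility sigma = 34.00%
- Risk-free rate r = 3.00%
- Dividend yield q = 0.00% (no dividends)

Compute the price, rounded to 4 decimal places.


d1 = (ln(S/K) + (r - q + 0.5*sigma^2) * T) / (sigma * sqrt(T)) = 0.39007781
d2 = d1 - sigma * sqrt(T) = -0.02633544
exp(-rT) = 0.95599748; exp(-qT) = 1.00000000
C = S_0 * exp(-qT) * N(d1) - K * exp(-rT) * N(d2)
N(d1) = 0.65176050; N(d2) = 0.48949489
C = 49.2300 * 1.00000000 * 0.65176050 - 47.7400 * 0.95599748 * 0.48949489 = 9.7460

Answer: Price = 9.7460


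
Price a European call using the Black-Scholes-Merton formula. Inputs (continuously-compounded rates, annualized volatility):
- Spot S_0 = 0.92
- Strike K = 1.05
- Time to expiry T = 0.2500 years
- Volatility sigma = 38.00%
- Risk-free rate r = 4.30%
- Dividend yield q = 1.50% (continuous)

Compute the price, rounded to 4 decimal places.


Answer: Price = 0.0283

Derivation:
d1 = (ln(S/K) + (r - q + 0.5*sigma^2) * T) / (sigma * sqrt(T)) = -0.56379881
d2 = d1 - sigma * sqrt(T) = -0.75379881
exp(-rT) = 0.98930757; exp(-qT) = 0.99625702
C = S_0 * exp(-qT) * N(d1) - K * exp(-rT) * N(d2)
N(d1) = 0.28644553; N(d2) = 0.22548502
C = 0.9200 * 0.99625702 * 0.28644553 - 1.0500 * 0.98930757 * 0.22548502 = 0.0283


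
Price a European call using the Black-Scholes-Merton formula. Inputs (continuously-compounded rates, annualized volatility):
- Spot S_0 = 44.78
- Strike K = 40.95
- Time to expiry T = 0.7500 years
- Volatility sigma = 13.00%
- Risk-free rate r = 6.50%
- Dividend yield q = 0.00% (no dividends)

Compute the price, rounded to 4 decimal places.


Answer: Price = 6.0277

Derivation:
d1 = (ln(S/K) + (r - q + 0.5*sigma^2) * T) / (sigma * sqrt(T)) = 1.28347009
d2 = d1 - sigma * sqrt(T) = 1.17088678
exp(-rT) = 0.95241920; exp(-qT) = 1.00000000
C = S_0 * exp(-qT) * N(d1) - K * exp(-rT) * N(d2)
N(d1) = 0.90033628; N(d2) = 0.87917786
C = 44.7800 * 1.00000000 * 0.90033628 - 40.9500 * 0.95241920 * 0.87917786 = 6.0277


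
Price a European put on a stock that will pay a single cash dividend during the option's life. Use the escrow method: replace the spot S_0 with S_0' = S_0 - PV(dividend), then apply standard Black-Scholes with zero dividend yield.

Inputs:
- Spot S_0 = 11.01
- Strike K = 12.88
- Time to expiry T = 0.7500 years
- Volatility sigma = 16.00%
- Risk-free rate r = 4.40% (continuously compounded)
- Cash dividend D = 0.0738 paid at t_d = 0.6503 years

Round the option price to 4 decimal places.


PV(D) = D * exp(-r * t_d) = 0.0738 * 0.97179228 = 0.07171827
S_0' = S_0 - PV(D) = 11.0100 - 0.07171827 = 10.93828173
d1 = (ln(S_0'/K) + (r + sigma^2/2)*T) / (sigma*sqrt(T)) = -0.87184942
d2 = d1 - sigma*sqrt(T) = -1.01041348
exp(-rT) = 0.96753856
N(-d1) = 0.80835473; N(-d2) = 0.84385138
P = K * exp(-rT) * N(-d2) - S_0' * N(-d1) = 12.8800 * 0.96753856 * 0.84385138 - 10.93828173 * 0.80835473 = 1.6740

Answer: Price = 1.6740


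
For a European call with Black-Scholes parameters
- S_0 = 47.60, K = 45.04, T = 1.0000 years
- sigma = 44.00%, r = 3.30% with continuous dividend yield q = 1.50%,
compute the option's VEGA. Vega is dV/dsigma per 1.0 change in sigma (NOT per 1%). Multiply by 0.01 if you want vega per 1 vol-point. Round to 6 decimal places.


Answer: Vega = 17.360265

Derivation:
d1 = 0.3865494941; d2 = -0.0534505059
phi(d1) = 0.3702233566; exp(-qT) = 0.9851119396; exp(-rT) = 0.9675385596
Vega = S * exp(-qT) * phi(d1) * sqrt(T) = 47.6000 * 0.9851119396 * 0.3702233566 * 1.0000000000 = 17.360265


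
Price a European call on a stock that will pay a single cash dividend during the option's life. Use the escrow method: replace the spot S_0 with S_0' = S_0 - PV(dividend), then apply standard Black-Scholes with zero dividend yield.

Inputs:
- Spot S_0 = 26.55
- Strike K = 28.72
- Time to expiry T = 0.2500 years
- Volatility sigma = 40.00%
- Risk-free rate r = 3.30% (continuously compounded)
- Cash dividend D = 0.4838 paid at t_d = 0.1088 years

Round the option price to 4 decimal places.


Answer: Price = 1.1737

Derivation:
PV(D) = D * exp(-r * t_d) = 0.4838 * 0.99641604 = 0.48206608
S_0' = S_0 - PV(D) = 26.5500 - 0.48206608 = 26.06793392
d1 = (ln(S_0'/K) + (r + sigma^2/2)*T) / (sigma*sqrt(T)) = -0.34318885
d2 = d1 - sigma*sqrt(T) = -0.54318885
exp(-rT) = 0.99178394
N(d1) = 0.36572820; N(d2) = 0.29349989
C = S_0' * N(d1) - K * exp(-rT) * N(d2) = 26.06793392 * 0.36572820 - 28.7200 * 0.99178394 * 0.29349989 = 1.1737


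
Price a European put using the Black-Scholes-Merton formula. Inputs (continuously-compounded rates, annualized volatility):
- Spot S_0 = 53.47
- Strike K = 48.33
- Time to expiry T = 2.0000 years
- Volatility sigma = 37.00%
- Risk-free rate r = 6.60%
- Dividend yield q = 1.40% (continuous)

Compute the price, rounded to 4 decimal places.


Answer: Price = 5.6347

Derivation:
d1 = (ln(S/K) + (r - q + 0.5*sigma^2) * T) / (sigma * sqrt(T)) = 0.65353535
d2 = d1 - sigma * sqrt(T) = 0.13027633
exp(-rT) = 0.87634100; exp(-qT) = 0.97238837
P = K * exp(-rT) * N(-d2) - S_0 * exp(-qT) * N(-d1)
N(-d1) = 0.25670561; N(-d2) = 0.44817390
P = 48.3300 * 0.87634100 * 0.44817390 - 53.4700 * 0.97238837 * 0.25670561 = 5.6347


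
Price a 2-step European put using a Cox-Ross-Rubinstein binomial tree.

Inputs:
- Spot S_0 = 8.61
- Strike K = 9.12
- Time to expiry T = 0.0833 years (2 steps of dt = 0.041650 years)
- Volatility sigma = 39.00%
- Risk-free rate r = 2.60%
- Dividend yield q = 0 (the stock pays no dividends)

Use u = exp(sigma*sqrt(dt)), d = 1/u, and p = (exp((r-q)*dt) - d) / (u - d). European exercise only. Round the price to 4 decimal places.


dt = T/N = 0.041650
u = exp(sigma*sqrt(dt)) = 1.082846; d = 1/u = 0.923493
p = (exp((r-q)*dt) - d) / (u - d) = 0.486912
Discount per step: exp(-r*dt) = 0.998918
Stock lattice S(k, i) with i counting down-moves:
  k=0: S(0,0) = 8.6100
  k=1: S(1,0) = 9.3233; S(1,1) = 7.9513
  k=2: S(2,0) = 10.0957; S(2,1) = 8.6100; S(2,2) = 7.3429
Terminal payoffs V(N, i) = max(K - S_T, 0):
  V(2,0) = 0.000000; V(2,1) = 0.510000; V(2,2) = 1.777060
Backward induction: V(k, i) = exp(-r*dt) * [p * V(k+1, i) + (1-p) * V(k+1, i+1)].
  V(1,0) = exp(-r*dt) * [p*0.000000 + (1-p)*0.510000] = 0.261392
  V(1,1) = exp(-r*dt) * [p*0.510000 + (1-p)*1.777060] = 1.158858
  V(0,0) = exp(-r*dt) * [p*0.261392 + (1-p)*1.158858] = 0.721090

Answer: Price = V(0,0) = 0.7211
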